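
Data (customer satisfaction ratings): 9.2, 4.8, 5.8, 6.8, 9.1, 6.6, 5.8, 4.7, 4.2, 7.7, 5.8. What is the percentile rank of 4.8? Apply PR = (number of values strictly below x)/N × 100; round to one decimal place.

N = 11.
Strictly below 4.8: 2. Equal to 4.8: 1.
PR = 2/11 × 100 = 18.2

18.2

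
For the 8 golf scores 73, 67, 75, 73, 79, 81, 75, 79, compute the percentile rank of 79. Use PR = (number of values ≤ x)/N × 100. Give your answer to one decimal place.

87.5

N = 8.
Strictly below 79: 5. Equal to 79: 2.
PR = 7/8 × 100 = 87.5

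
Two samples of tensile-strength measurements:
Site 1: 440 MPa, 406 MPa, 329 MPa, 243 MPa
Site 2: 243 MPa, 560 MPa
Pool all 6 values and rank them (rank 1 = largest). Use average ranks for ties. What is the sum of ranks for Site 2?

Sorted (descending): 560, 440, 406, 329, 243, 243
The 2 values of 243 occupy positions 5–6 → average rank (5+6)/2 = 5.5.
Site 2 values → pooled ranks: 243→5.5, 560→1
Rank sum = 5.5 + 1 = 6.5

6.5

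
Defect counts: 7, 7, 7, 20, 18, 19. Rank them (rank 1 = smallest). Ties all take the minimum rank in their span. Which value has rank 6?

Sorted (ascending): 7, 7, 7, 18, 19, 20
The 3 values of 7 occupy positions 1–3 → each gets rank 1.
Rank 6 → value 20.

20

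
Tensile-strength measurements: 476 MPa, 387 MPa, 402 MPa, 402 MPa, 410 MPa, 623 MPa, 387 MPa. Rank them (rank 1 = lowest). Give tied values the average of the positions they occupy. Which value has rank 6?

476

Sorted (ascending): 387, 387, 402, 402, 410, 476, 623
The 2 values of 387 occupy positions 1–2 → average rank (1+2)/2 = 1.5.
The 2 values of 402 occupy positions 3–4 → average rank (3+4)/2 = 3.5.
Rank 6 → value 476.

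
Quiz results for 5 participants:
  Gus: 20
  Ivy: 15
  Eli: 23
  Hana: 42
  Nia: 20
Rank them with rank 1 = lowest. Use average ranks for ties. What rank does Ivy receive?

Sorted (ascending): 15, 20, 20, 23, 42
The 2 values of 20 occupy positions 2–3 → average rank (2+3)/2 = 2.5.
Ivy has value 15 → rank 1.

1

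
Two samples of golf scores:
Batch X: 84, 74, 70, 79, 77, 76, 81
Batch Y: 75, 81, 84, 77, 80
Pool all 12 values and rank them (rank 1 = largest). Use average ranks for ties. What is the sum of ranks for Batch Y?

27.5

Sorted (descending): 84, 84, 81, 81, 80, 79, 77, 77, 76, 75, 74, 70
The 2 values of 84 occupy positions 1–2 → average rank (1+2)/2 = 1.5.
The 2 values of 81 occupy positions 3–4 → average rank (3+4)/2 = 3.5.
The 2 values of 77 occupy positions 7–8 → average rank (7+8)/2 = 7.5.
Batch Y values → pooled ranks: 75→10, 81→3.5, 84→1.5, 77→7.5, 80→5
Rank sum = 10 + 3.5 + 1.5 + 7.5 + 5 = 27.5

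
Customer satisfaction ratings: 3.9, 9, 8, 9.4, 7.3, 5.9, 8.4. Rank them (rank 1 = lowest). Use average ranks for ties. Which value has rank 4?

Sorted (ascending): 3.9, 5.9, 7.3, 8, 8.4, 9, 9.4
No ties — each value takes its position as its rank.
Rank 4 → value 8.

8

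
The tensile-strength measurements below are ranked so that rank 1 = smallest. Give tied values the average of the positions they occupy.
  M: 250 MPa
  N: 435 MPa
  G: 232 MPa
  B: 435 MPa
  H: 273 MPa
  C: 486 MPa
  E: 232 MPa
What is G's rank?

1.5

Sorted (ascending): 232, 232, 250, 273, 435, 435, 486
The 2 values of 232 occupy positions 1–2 → average rank (1+2)/2 = 1.5.
The 2 values of 435 occupy positions 5–6 → average rank (5+6)/2 = 5.5.
G has value 232 MPa → rank 1.5.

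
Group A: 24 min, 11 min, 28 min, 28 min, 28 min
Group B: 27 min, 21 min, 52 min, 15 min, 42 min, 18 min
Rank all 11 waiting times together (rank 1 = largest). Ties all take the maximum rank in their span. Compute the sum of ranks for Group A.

Sorted (descending): 52, 42, 28, 28, 28, 27, 24, 21, 18, 15, 11
The 3 values of 28 occupy positions 3–5 → each gets rank 5.
Group A values → pooled ranks: 24→7, 11→11, 28→5, 28→5, 28→5
Rank sum = 7 + 11 + 5 + 5 + 5 = 33

33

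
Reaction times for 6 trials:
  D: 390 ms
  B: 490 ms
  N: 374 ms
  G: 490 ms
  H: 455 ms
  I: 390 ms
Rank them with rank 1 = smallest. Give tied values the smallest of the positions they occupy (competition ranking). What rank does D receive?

Sorted (ascending): 374, 390, 390, 455, 490, 490
The 2 values of 390 occupy positions 2–3 → each gets rank 2.
The 2 values of 490 occupy positions 5–6 → each gets rank 5.
D has value 390 ms → rank 2.

2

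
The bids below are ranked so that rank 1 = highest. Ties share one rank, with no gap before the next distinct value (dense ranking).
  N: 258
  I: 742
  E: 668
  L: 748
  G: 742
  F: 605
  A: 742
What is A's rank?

Sorted (descending): 748, 742, 742, 742, 668, 605, 258
The 3 values of 742 share dense rank 2.
Remaining distinct values take the next consecutive integers.
A has value 742 → rank 2.

2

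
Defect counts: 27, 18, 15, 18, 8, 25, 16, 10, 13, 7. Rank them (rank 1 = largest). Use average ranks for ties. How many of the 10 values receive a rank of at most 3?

2

Sorted (descending): 27, 25, 18, 18, 16, 15, 13, 10, 8, 7
The 2 values of 18 occupy positions 3–4 → average rank (3+4)/2 = 3.5.
Ranks ≤ 3: {1, 2} → 2 values.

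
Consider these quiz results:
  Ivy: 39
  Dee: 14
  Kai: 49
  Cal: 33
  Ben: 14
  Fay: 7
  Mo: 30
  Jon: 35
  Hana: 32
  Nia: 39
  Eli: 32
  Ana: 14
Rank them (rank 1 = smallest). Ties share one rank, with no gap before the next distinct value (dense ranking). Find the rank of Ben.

Sorted (ascending): 7, 14, 14, 14, 30, 32, 32, 33, 35, 39, 39, 49
The 3 values of 14 share dense rank 2.
The 2 values of 32 share dense rank 4.
The 2 values of 39 share dense rank 7.
Remaining distinct values take the next consecutive integers.
Ben has value 14 → rank 2.

2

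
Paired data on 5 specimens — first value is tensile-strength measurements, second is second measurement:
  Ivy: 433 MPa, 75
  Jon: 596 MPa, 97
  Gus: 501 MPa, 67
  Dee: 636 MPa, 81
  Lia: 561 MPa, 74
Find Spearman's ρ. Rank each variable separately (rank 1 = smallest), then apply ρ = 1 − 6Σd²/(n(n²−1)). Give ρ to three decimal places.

Ranks of variable 1: 1, 4, 2, 5, 3
Ranks of variable 2: 3, 5, 1, 4, 2
d = r₁ − r₂: -2, -1, 1, 1, 1
d²: 4, 1, 1, 1, 1; Σd² = 8
ρ = 1 − 6·8/(5·24) = 1 − 48/120 = 0.600

0.600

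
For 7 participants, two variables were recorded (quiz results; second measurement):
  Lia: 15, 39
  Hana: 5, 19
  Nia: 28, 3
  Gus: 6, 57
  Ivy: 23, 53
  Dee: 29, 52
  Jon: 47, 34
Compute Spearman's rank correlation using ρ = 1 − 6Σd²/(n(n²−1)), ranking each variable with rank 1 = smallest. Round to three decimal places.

Ranks of variable 1: 3, 1, 5, 2, 4, 6, 7
Ranks of variable 2: 4, 2, 1, 7, 6, 5, 3
d = r₁ − r₂: -1, -1, 4, -5, -2, 1, 4
d²: 1, 1, 16, 25, 4, 1, 16; Σd² = 64
ρ = 1 − 6·64/(7·48) = 1 − 384/336 = -0.143

-0.143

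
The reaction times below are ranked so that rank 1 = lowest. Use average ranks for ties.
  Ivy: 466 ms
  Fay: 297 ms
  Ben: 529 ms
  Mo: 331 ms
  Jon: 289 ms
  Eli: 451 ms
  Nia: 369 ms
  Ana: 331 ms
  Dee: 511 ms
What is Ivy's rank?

7

Sorted (ascending): 289, 297, 331, 331, 369, 451, 466, 511, 529
The 2 values of 331 occupy positions 3–4 → average rank (3+4)/2 = 3.5.
Ivy has value 466 ms → rank 7.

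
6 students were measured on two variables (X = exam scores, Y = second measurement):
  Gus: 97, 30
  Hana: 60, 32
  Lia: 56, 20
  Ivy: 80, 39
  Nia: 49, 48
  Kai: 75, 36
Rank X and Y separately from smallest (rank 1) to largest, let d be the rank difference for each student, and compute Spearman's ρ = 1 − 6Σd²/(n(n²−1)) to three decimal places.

Ranks of variable 1: 6, 3, 2, 5, 1, 4
Ranks of variable 2: 2, 3, 1, 5, 6, 4
d = r₁ − r₂: 4, 0, 1, 0, -5, 0
d²: 16, 0, 1, 0, 25, 0; Σd² = 42
ρ = 1 − 6·42/(6·35) = 1 − 252/210 = -0.200

-0.200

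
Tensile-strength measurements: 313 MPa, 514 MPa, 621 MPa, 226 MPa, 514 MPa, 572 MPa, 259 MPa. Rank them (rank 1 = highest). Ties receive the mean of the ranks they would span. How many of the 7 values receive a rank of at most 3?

2

Sorted (descending): 621, 572, 514, 514, 313, 259, 226
The 2 values of 514 occupy positions 3–4 → average rank (3+4)/2 = 3.5.
Ranks ≤ 3: {1, 2} → 2 values.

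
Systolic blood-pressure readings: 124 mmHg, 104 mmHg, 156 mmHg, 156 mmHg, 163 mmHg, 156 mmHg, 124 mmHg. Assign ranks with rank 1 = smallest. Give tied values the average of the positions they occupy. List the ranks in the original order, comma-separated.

Sorted (ascending): 104, 124, 124, 156, 156, 156, 163
The 2 values of 124 occupy positions 2–3 → average rank (2+3)/2 = 2.5.
The 3 values of 156 occupy positions 4–6 → average rank 5.

2.5, 1, 5, 5, 7, 5, 2.5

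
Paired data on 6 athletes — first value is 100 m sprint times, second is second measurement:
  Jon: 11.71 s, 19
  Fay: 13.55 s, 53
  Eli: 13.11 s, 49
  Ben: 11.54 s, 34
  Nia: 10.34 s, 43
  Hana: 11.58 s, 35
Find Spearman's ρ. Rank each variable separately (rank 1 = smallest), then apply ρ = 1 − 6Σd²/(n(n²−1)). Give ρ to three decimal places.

Ranks of variable 1: 4, 6, 5, 2, 1, 3
Ranks of variable 2: 1, 6, 5, 2, 4, 3
d = r₁ − r₂: 3, 0, 0, 0, -3, 0
d²: 9, 0, 0, 0, 9, 0; Σd² = 18
ρ = 1 − 6·18/(6·35) = 1 − 108/210 = 0.486

0.486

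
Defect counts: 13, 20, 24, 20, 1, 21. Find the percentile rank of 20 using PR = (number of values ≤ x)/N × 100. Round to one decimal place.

N = 6.
Strictly below 20: 2. Equal to 20: 2.
PR = 4/6 × 100 = 66.7

66.7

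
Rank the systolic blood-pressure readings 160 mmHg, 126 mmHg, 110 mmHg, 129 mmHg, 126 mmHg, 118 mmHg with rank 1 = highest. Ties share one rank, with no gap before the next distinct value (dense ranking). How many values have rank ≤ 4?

5

Sorted (descending): 160, 129, 126, 126, 118, 110
The 2 values of 126 share dense rank 3.
Remaining distinct values take the next consecutive integers.
Ranks ≤ 4: {1, 2, 3, 3, 4} → 5 values.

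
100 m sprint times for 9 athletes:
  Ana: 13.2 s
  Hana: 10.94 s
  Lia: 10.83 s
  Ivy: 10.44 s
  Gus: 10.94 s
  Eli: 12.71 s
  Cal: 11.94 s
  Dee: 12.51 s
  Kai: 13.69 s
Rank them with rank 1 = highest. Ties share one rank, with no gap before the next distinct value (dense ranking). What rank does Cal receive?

Sorted (descending): 13.69, 13.2, 12.71, 12.51, 11.94, 10.94, 10.94, 10.83, 10.44
The 2 values of 10.94 share dense rank 6.
Remaining distinct values take the next consecutive integers.
Cal has value 11.94 s → rank 5.

5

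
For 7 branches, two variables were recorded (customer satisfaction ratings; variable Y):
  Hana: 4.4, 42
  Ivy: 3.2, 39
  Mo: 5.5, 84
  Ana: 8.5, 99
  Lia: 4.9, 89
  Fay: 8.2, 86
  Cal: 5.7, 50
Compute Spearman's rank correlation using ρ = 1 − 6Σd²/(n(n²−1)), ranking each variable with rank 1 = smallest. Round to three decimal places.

0.750

Ranks of variable 1: 2, 1, 4, 7, 3, 6, 5
Ranks of variable 2: 2, 1, 4, 7, 6, 5, 3
d = r₁ − r₂: 0, 0, 0, 0, -3, 1, 2
d²: 0, 0, 0, 0, 9, 1, 4; Σd² = 14
ρ = 1 − 6·14/(7·48) = 1 − 84/336 = 0.750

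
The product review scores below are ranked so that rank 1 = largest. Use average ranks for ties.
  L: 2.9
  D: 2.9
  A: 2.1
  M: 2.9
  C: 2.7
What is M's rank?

Sorted (descending): 2.9, 2.9, 2.9, 2.7, 2.1
The 3 values of 2.9 occupy positions 1–3 → average rank 2.
M has value 2.9 → rank 2.

2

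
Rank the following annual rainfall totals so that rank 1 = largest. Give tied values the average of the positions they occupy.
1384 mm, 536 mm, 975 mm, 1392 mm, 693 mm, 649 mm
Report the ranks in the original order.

Sorted (descending): 1392, 1384, 975, 693, 649, 536
No ties — each value takes its position as its rank.

2, 6, 3, 1, 4, 5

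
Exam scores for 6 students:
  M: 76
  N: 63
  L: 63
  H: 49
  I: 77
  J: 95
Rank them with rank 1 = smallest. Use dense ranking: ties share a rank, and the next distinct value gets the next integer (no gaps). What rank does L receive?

Sorted (ascending): 49, 63, 63, 76, 77, 95
The 2 values of 63 share dense rank 2.
Remaining distinct values take the next consecutive integers.
L has value 63 → rank 2.

2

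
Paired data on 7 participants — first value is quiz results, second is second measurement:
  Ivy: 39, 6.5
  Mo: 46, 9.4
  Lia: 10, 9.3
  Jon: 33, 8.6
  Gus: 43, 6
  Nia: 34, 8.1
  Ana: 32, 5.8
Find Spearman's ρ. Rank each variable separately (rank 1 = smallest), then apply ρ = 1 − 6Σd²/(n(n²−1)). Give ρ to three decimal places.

0.107

Ranks of variable 1: 5, 7, 1, 3, 6, 4, 2
Ranks of variable 2: 3, 7, 6, 5, 2, 4, 1
d = r₁ − r₂: 2, 0, -5, -2, 4, 0, 1
d²: 4, 0, 25, 4, 16, 0, 1; Σd² = 50
ρ = 1 − 6·50/(7·48) = 1 − 300/336 = 0.107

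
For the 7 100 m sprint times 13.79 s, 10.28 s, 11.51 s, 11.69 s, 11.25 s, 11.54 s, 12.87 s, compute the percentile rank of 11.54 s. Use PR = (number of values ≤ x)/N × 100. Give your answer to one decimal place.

57.1

N = 7.
Strictly below 11.54: 3. Equal to 11.54: 1.
PR = 4/7 × 100 = 57.1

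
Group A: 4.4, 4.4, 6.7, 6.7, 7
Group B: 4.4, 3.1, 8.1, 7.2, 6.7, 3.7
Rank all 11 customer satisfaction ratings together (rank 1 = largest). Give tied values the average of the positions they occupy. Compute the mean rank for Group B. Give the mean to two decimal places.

Sorted (descending): 8.1, 7.2, 7, 6.7, 6.7, 6.7, 4.4, 4.4, 4.4, 3.7, 3.1
The 3 values of 6.7 occupy positions 4–6 → average rank 5.
The 3 values of 4.4 occupy positions 7–9 → average rank 8.
Group B values → pooled ranks: 4.4→8, 3.1→11, 8.1→1, 7.2→2, 6.7→5, 3.7→10
Mean rank = (8 + 11 + 1 + 2 + 5 + 10) / 6 = 6.17

6.17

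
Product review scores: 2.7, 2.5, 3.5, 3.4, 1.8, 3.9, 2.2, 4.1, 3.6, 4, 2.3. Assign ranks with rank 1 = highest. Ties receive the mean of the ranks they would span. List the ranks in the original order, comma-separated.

7, 8, 5, 6, 11, 3, 10, 1, 4, 2, 9

Sorted (descending): 4.1, 4, 3.9, 3.6, 3.5, 3.4, 2.7, 2.5, 2.3, 2.2, 1.8
No ties — each value takes its position as its rank.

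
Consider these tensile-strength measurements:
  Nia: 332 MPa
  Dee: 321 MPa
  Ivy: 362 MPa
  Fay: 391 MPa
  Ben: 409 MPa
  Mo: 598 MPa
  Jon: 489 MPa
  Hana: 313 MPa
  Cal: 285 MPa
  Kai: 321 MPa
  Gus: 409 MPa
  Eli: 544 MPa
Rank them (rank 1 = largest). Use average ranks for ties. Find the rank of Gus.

4.5

Sorted (descending): 598, 544, 489, 409, 409, 391, 362, 332, 321, 321, 313, 285
The 2 values of 409 occupy positions 4–5 → average rank (4+5)/2 = 4.5.
The 2 values of 321 occupy positions 9–10 → average rank (9+10)/2 = 9.5.
Gus has value 409 MPa → rank 4.5.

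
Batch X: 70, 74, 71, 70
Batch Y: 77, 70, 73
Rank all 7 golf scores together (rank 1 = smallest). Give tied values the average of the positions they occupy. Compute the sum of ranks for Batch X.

Sorted (ascending): 70, 70, 70, 71, 73, 74, 77
The 3 values of 70 occupy positions 1–3 → average rank 2.
Batch X values → pooled ranks: 70→2, 74→6, 71→4, 70→2
Rank sum = 2 + 6 + 4 + 2 = 14

14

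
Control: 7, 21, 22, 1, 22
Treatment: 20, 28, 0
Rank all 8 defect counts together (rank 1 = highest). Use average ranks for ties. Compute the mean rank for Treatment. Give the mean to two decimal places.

Sorted (descending): 28, 22, 22, 21, 20, 7, 1, 0
The 2 values of 22 occupy positions 2–3 → average rank (2+3)/2 = 2.5.
Treatment values → pooled ranks: 20→5, 28→1, 0→8
Mean rank = (5 + 1 + 8) / 3 = 4.67

4.67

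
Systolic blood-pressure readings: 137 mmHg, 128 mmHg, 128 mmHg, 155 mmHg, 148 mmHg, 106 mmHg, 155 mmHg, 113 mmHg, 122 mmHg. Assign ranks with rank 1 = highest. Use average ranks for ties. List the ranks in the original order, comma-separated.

4, 5.5, 5.5, 1.5, 3, 9, 1.5, 8, 7

Sorted (descending): 155, 155, 148, 137, 128, 128, 122, 113, 106
The 2 values of 155 occupy positions 1–2 → average rank (1+2)/2 = 1.5.
The 2 values of 128 occupy positions 5–6 → average rank (5+6)/2 = 5.5.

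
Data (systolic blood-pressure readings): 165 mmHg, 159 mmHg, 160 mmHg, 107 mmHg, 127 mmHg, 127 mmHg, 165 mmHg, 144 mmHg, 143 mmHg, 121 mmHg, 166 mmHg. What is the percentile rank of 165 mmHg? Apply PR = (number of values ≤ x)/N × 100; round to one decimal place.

N = 11.
Strictly below 165: 8. Equal to 165: 2.
PR = 10/11 × 100 = 90.9

90.9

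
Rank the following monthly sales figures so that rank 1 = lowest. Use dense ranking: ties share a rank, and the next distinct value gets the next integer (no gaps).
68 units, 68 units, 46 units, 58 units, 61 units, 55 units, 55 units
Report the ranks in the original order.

Sorted (ascending): 46, 55, 55, 58, 61, 68, 68
The 2 values of 55 share dense rank 2.
The 2 values of 68 share dense rank 5.
Remaining distinct values take the next consecutive integers.

5, 5, 1, 3, 4, 2, 2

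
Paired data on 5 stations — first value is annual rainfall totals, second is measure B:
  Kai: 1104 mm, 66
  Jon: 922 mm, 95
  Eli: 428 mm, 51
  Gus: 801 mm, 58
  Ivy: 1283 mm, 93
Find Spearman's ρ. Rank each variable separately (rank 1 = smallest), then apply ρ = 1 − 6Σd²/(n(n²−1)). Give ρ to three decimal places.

Ranks of variable 1: 4, 3, 1, 2, 5
Ranks of variable 2: 3, 5, 1, 2, 4
d = r₁ − r₂: 1, -2, 0, 0, 1
d²: 1, 4, 0, 0, 1; Σd² = 6
ρ = 1 − 6·6/(5·24) = 1 − 36/120 = 0.700

0.700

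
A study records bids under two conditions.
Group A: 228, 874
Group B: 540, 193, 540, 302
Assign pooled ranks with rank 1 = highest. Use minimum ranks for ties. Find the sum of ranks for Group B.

14

Sorted (descending): 874, 540, 540, 302, 228, 193
The 2 values of 540 occupy positions 2–3 → each gets rank 2.
Group B values → pooled ranks: 540→2, 193→6, 540→2, 302→4
Rank sum = 2 + 6 + 2 + 4 = 14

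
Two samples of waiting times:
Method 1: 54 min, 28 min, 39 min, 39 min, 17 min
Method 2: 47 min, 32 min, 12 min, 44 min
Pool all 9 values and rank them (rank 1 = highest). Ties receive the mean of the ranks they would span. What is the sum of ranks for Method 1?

25

Sorted (descending): 54, 47, 44, 39, 39, 32, 28, 17, 12
The 2 values of 39 occupy positions 4–5 → average rank (4+5)/2 = 4.5.
Method 1 values → pooled ranks: 54→1, 28→7, 39→4.5, 39→4.5, 17→8
Rank sum = 1 + 7 + 4.5 + 4.5 + 8 = 25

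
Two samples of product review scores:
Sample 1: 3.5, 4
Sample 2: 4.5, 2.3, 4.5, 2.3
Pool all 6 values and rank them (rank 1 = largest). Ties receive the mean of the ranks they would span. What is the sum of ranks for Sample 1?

Sorted (descending): 4.5, 4.5, 4, 3.5, 2.3, 2.3
The 2 values of 4.5 occupy positions 1–2 → average rank (1+2)/2 = 1.5.
The 2 values of 2.3 occupy positions 5–6 → average rank (5+6)/2 = 5.5.
Sample 1 values → pooled ranks: 3.5→4, 4→3
Rank sum = 4 + 3 = 7

7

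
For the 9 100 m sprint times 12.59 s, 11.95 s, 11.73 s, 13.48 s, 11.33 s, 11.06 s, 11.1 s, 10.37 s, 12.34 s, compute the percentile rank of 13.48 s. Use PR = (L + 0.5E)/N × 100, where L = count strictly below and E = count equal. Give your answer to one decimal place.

N = 9.
Strictly below 13.48: 8. Equal to 13.48: 1.
PR = (8 + 0.5·1)/9 × 100 = 94.4

94.4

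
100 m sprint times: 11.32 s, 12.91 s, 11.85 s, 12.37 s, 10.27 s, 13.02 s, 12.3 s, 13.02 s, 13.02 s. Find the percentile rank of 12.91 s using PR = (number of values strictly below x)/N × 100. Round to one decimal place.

55.6

N = 9.
Strictly below 12.91: 5. Equal to 12.91: 1.
PR = 5/9 × 100 = 55.6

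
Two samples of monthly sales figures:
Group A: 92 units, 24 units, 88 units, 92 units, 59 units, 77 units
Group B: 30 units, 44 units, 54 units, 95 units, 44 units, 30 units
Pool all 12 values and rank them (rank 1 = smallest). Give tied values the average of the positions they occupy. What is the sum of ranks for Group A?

Sorted (ascending): 24, 30, 30, 44, 44, 54, 59, 77, 88, 92, 92, 95
The 2 values of 30 occupy positions 2–3 → average rank (2+3)/2 = 2.5.
The 2 values of 44 occupy positions 4–5 → average rank (4+5)/2 = 4.5.
The 2 values of 92 occupy positions 10–11 → average rank (10+11)/2 = 10.5.
Group A values → pooled ranks: 92→10.5, 24→1, 88→9, 92→10.5, 59→7, 77→8
Rank sum = 10.5 + 1 + 9 + 10.5 + 7 + 8 = 46

46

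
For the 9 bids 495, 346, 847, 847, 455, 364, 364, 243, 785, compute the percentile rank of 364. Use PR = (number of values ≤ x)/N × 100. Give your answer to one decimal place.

44.4

N = 9.
Strictly below 364: 2. Equal to 364: 2.
PR = 4/9 × 100 = 44.4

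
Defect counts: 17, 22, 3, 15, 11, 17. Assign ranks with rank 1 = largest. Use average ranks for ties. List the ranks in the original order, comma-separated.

2.5, 1, 6, 4, 5, 2.5

Sorted (descending): 22, 17, 17, 15, 11, 3
The 2 values of 17 occupy positions 2–3 → average rank (2+3)/2 = 2.5.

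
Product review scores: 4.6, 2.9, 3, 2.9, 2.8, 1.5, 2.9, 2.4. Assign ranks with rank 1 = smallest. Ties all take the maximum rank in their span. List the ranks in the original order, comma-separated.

8, 6, 7, 6, 3, 1, 6, 2

Sorted (ascending): 1.5, 2.4, 2.8, 2.9, 2.9, 2.9, 3, 4.6
The 3 values of 2.9 occupy positions 4–6 → each gets rank 6.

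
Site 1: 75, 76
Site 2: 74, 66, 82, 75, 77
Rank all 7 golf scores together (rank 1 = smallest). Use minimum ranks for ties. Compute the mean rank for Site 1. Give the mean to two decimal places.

4.00

Sorted (ascending): 66, 74, 75, 75, 76, 77, 82
The 2 values of 75 occupy positions 3–4 → each gets rank 3.
Site 1 values → pooled ranks: 75→3, 76→5
Mean rank = (3 + 5) / 2 = 4.00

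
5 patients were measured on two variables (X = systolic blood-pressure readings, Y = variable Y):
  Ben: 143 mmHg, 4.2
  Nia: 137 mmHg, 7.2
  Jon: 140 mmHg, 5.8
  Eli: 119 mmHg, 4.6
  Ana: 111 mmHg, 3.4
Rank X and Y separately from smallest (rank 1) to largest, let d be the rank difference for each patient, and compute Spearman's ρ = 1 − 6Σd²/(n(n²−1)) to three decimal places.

0.300

Ranks of variable 1: 5, 3, 4, 2, 1
Ranks of variable 2: 2, 5, 4, 3, 1
d = r₁ − r₂: 3, -2, 0, -1, 0
d²: 9, 4, 0, 1, 0; Σd² = 14
ρ = 1 − 6·14/(5·24) = 1 − 84/120 = 0.300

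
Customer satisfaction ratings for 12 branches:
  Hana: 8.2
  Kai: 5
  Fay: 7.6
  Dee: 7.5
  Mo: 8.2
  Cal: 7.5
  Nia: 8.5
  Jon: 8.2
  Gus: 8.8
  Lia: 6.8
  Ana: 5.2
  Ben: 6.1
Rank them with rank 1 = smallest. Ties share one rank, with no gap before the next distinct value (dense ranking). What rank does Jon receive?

Sorted (ascending): 5, 5.2, 6.1, 6.8, 7.5, 7.5, 7.6, 8.2, 8.2, 8.2, 8.5, 8.8
The 2 values of 7.5 share dense rank 5.
The 3 values of 8.2 share dense rank 7.
Remaining distinct values take the next consecutive integers.
Jon has value 8.2 → rank 7.

7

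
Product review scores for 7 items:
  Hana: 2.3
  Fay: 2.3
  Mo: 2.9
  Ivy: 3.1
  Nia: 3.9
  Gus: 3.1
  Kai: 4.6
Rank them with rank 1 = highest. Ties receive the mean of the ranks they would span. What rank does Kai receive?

1

Sorted (descending): 4.6, 3.9, 3.1, 3.1, 2.9, 2.3, 2.3
The 2 values of 3.1 occupy positions 3–4 → average rank (3+4)/2 = 3.5.
The 2 values of 2.3 occupy positions 6–7 → average rank (6+7)/2 = 6.5.
Kai has value 4.6 → rank 1.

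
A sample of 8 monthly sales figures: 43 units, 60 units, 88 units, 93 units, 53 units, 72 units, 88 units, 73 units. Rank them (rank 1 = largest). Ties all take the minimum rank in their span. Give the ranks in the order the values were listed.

Sorted (descending): 93, 88, 88, 73, 72, 60, 53, 43
The 2 values of 88 occupy positions 2–3 → each gets rank 2.

8, 6, 2, 1, 7, 5, 2, 4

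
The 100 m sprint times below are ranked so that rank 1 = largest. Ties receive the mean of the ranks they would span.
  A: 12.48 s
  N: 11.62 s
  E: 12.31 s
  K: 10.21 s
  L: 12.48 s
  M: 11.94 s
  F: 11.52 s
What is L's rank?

1.5

Sorted (descending): 12.48, 12.48, 12.31, 11.94, 11.62, 11.52, 10.21
The 2 values of 12.48 occupy positions 1–2 → average rank (1+2)/2 = 1.5.
L has value 12.48 s → rank 1.5.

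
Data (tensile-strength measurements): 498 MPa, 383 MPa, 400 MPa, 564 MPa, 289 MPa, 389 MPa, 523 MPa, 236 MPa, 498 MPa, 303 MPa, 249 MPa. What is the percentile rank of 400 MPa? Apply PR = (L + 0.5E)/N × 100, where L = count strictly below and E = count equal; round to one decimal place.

59.1

N = 11.
Strictly below 400: 6. Equal to 400: 1.
PR = (6 + 0.5·1)/11 × 100 = 59.1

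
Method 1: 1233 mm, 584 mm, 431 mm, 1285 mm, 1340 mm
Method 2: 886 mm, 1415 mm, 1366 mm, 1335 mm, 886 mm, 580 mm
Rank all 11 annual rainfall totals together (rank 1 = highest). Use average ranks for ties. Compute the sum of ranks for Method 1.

34

Sorted (descending): 1415, 1366, 1340, 1335, 1285, 1233, 886, 886, 584, 580, 431
The 2 values of 886 occupy positions 7–8 → average rank (7+8)/2 = 7.5.
Method 1 values → pooled ranks: 1233→6, 584→9, 431→11, 1285→5, 1340→3
Rank sum = 6 + 9 + 11 + 5 + 3 = 34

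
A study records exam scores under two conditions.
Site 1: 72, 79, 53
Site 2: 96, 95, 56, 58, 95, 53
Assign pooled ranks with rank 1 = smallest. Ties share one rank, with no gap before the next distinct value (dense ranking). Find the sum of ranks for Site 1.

10

Sorted (ascending): 53, 53, 56, 58, 72, 79, 95, 95, 96
The 2 values of 53 share dense rank 1.
The 2 values of 95 share dense rank 6.
Remaining distinct values take the next consecutive integers.
Site 1 values → pooled ranks: 72→4, 79→5, 53→1
Rank sum = 4 + 5 + 1 = 10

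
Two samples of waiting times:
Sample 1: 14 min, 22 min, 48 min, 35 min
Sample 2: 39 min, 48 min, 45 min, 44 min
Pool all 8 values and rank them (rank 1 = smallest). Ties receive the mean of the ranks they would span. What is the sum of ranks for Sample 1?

Sorted (ascending): 14, 22, 35, 39, 44, 45, 48, 48
The 2 values of 48 occupy positions 7–8 → average rank (7+8)/2 = 7.5.
Sample 1 values → pooled ranks: 14→1, 22→2, 48→7.5, 35→3
Rank sum = 1 + 2 + 7.5 + 3 = 13.5

13.5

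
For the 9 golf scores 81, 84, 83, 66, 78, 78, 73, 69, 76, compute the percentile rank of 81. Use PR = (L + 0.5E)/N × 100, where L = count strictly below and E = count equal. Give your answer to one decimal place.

N = 9.
Strictly below 81: 6. Equal to 81: 1.
PR = (6 + 0.5·1)/9 × 100 = 72.2

72.2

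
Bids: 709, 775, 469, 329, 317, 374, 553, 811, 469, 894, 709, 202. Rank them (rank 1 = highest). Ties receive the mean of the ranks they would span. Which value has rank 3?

Sorted (descending): 894, 811, 775, 709, 709, 553, 469, 469, 374, 329, 317, 202
The 2 values of 709 occupy positions 4–5 → average rank (4+5)/2 = 4.5.
The 2 values of 469 occupy positions 7–8 → average rank (7+8)/2 = 7.5.
Rank 3 → value 775.

775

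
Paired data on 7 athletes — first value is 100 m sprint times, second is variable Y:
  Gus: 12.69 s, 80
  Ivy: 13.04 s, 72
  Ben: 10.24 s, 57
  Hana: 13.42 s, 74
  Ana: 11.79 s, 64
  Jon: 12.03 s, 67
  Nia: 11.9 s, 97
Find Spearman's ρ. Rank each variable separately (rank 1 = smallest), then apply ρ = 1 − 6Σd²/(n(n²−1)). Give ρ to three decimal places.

Ranks of variable 1: 5, 6, 1, 7, 2, 4, 3
Ranks of variable 2: 6, 4, 1, 5, 2, 3, 7
d = r₁ − r₂: -1, 2, 0, 2, 0, 1, -4
d²: 1, 4, 0, 4, 0, 1, 16; Σd² = 26
ρ = 1 − 6·26/(7·48) = 1 − 156/336 = 0.536

0.536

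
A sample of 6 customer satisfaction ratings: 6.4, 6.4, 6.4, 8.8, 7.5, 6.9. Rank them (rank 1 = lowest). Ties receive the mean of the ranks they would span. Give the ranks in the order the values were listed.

2, 2, 2, 6, 5, 4

Sorted (ascending): 6.4, 6.4, 6.4, 6.9, 7.5, 8.8
The 3 values of 6.4 occupy positions 1–3 → average rank 2.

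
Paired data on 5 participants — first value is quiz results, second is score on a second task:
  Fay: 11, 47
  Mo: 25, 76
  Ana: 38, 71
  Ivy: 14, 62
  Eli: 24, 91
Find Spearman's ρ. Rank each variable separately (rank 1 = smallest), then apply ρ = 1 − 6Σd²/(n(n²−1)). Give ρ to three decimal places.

Ranks of variable 1: 1, 4, 5, 2, 3
Ranks of variable 2: 1, 4, 3, 2, 5
d = r₁ − r₂: 0, 0, 2, 0, -2
d²: 0, 0, 4, 0, 4; Σd² = 8
ρ = 1 − 6·8/(5·24) = 1 − 48/120 = 0.600

0.600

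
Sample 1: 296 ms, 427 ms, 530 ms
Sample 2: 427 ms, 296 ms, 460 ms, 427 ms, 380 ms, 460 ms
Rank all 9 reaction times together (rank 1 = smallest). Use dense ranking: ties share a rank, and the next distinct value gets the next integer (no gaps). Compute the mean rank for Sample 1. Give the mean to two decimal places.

Sorted (ascending): 296, 296, 380, 427, 427, 427, 460, 460, 530
The 2 values of 296 share dense rank 1.
The 3 values of 427 share dense rank 3.
The 2 values of 460 share dense rank 4.
Remaining distinct values take the next consecutive integers.
Sample 1 values → pooled ranks: 296→1, 427→3, 530→5
Mean rank = (1 + 3 + 5) / 3 = 3.00

3.00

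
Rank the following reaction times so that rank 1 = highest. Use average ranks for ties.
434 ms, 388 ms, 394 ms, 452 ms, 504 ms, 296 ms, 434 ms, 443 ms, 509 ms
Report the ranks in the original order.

Sorted (descending): 509, 504, 452, 443, 434, 434, 394, 388, 296
The 2 values of 434 occupy positions 5–6 → average rank (5+6)/2 = 5.5.

5.5, 8, 7, 3, 2, 9, 5.5, 4, 1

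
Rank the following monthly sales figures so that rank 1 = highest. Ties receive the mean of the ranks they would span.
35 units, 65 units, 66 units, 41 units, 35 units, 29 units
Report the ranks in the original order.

Sorted (descending): 66, 65, 41, 35, 35, 29
The 2 values of 35 occupy positions 4–5 → average rank (4+5)/2 = 4.5.

4.5, 2, 1, 3, 4.5, 6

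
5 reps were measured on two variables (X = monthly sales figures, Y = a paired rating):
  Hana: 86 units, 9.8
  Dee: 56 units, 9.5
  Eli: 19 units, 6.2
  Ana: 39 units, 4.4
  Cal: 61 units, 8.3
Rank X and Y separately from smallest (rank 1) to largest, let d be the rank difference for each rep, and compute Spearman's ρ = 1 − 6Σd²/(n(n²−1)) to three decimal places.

Ranks of variable 1: 5, 3, 1, 2, 4
Ranks of variable 2: 5, 4, 2, 1, 3
d = r₁ − r₂: 0, -1, -1, 1, 1
d²: 0, 1, 1, 1, 1; Σd² = 4
ρ = 1 − 6·4/(5·24) = 1 − 24/120 = 0.800

0.800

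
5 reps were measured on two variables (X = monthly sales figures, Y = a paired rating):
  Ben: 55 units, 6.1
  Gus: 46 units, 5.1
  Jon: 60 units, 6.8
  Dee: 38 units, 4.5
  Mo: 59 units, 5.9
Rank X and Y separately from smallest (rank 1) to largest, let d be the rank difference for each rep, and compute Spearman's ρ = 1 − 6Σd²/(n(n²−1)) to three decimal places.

Ranks of variable 1: 3, 2, 5, 1, 4
Ranks of variable 2: 4, 2, 5, 1, 3
d = r₁ − r₂: -1, 0, 0, 0, 1
d²: 1, 0, 0, 0, 1; Σd² = 2
ρ = 1 − 6·2/(5·24) = 1 − 12/120 = 0.900

0.900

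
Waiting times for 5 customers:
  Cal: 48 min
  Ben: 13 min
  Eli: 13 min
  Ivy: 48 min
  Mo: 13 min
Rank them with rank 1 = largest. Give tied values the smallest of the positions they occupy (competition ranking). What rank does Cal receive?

1

Sorted (descending): 48, 48, 13, 13, 13
The 2 values of 48 occupy positions 1–2 → each gets rank 1.
The 3 values of 13 occupy positions 3–5 → each gets rank 3.
Cal has value 48 min → rank 1.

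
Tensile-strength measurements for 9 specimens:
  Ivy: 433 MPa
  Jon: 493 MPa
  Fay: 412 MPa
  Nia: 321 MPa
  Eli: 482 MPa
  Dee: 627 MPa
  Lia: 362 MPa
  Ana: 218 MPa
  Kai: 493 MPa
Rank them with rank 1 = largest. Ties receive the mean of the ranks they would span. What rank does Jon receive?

2.5

Sorted (descending): 627, 493, 493, 482, 433, 412, 362, 321, 218
The 2 values of 493 occupy positions 2–3 → average rank (2+3)/2 = 2.5.
Jon has value 493 MPa → rank 2.5.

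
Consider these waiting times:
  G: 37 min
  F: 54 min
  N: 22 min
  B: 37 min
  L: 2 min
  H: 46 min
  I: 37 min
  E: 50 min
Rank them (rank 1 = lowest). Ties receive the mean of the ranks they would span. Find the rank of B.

Sorted (ascending): 2, 22, 37, 37, 37, 46, 50, 54
The 3 values of 37 occupy positions 3–5 → average rank 4.
B has value 37 min → rank 4.

4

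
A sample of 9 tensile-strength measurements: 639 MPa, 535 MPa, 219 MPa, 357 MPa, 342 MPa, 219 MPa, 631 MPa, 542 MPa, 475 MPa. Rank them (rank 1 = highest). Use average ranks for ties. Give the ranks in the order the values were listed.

1, 4, 8.5, 6, 7, 8.5, 2, 3, 5

Sorted (descending): 639, 631, 542, 535, 475, 357, 342, 219, 219
The 2 values of 219 occupy positions 8–9 → average rank (8+9)/2 = 8.5.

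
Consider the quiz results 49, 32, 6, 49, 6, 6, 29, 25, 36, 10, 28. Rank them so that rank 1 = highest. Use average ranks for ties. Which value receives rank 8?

10

Sorted (descending): 49, 49, 36, 32, 29, 28, 25, 10, 6, 6, 6
The 2 values of 49 occupy positions 1–2 → average rank (1+2)/2 = 1.5.
The 3 values of 6 occupy positions 9–11 → average rank 10.
Rank 8 → value 10.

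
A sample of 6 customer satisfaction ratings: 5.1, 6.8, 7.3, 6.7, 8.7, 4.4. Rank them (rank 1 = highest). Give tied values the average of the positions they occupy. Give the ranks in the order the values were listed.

5, 3, 2, 4, 1, 6

Sorted (descending): 8.7, 7.3, 6.8, 6.7, 5.1, 4.4
No ties — each value takes its position as its rank.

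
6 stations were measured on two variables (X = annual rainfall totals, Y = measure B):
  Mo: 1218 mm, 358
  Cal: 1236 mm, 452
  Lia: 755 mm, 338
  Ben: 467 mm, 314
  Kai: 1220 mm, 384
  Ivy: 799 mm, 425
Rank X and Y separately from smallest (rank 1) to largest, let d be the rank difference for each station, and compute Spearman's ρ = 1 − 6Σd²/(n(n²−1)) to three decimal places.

0.829

Ranks of variable 1: 4, 6, 2, 1, 5, 3
Ranks of variable 2: 3, 6, 2, 1, 4, 5
d = r₁ − r₂: 1, 0, 0, 0, 1, -2
d²: 1, 0, 0, 0, 1, 4; Σd² = 6
ρ = 1 − 6·6/(6·35) = 1 − 36/210 = 0.829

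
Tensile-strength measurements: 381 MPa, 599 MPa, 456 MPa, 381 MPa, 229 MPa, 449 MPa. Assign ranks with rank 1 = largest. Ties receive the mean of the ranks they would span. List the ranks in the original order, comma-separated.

Sorted (descending): 599, 456, 449, 381, 381, 229
The 2 values of 381 occupy positions 4–5 → average rank (4+5)/2 = 4.5.

4.5, 1, 2, 4.5, 6, 3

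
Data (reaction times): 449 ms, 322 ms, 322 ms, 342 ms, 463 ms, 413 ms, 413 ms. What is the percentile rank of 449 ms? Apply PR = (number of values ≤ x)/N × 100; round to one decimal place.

85.7

N = 7.
Strictly below 449: 5. Equal to 449: 1.
PR = 6/7 × 100 = 85.7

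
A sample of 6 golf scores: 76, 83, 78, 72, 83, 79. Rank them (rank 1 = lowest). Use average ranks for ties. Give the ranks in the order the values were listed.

2, 5.5, 3, 1, 5.5, 4

Sorted (ascending): 72, 76, 78, 79, 83, 83
The 2 values of 83 occupy positions 5–6 → average rank (5+6)/2 = 5.5.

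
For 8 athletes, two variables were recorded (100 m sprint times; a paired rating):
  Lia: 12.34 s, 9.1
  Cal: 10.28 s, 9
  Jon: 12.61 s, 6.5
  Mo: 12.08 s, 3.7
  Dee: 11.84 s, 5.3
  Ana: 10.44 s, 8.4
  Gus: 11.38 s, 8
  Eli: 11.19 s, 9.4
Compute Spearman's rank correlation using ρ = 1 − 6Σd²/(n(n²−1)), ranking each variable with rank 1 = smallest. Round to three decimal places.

-0.405

Ranks of variable 1: 7, 1, 8, 6, 5, 2, 4, 3
Ranks of variable 2: 7, 6, 3, 1, 2, 5, 4, 8
d = r₁ − r₂: 0, -5, 5, 5, 3, -3, 0, -5
d²: 0, 25, 25, 25, 9, 9, 0, 25; Σd² = 118
ρ = 1 − 6·118/(8·63) = 1 − 708/504 = -0.405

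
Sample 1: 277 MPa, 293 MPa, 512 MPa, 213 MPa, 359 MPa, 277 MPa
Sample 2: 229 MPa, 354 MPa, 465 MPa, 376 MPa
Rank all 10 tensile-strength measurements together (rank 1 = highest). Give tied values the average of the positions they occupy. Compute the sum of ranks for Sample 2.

Sorted (descending): 512, 465, 376, 359, 354, 293, 277, 277, 229, 213
The 2 values of 277 occupy positions 7–8 → average rank (7+8)/2 = 7.5.
Sample 2 values → pooled ranks: 229→9, 354→5, 465→2, 376→3
Rank sum = 9 + 5 + 2 + 3 = 19

19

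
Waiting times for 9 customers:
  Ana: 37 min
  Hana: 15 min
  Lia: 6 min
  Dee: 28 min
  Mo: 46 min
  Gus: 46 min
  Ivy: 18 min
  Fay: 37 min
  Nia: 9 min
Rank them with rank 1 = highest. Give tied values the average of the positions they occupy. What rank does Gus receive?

Sorted (descending): 46, 46, 37, 37, 28, 18, 15, 9, 6
The 2 values of 46 occupy positions 1–2 → average rank (1+2)/2 = 1.5.
The 2 values of 37 occupy positions 3–4 → average rank (3+4)/2 = 3.5.
Gus has value 46 min → rank 1.5.

1.5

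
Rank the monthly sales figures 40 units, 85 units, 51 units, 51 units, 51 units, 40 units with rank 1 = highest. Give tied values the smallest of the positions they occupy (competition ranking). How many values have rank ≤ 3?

4

Sorted (descending): 85, 51, 51, 51, 40, 40
The 3 values of 51 occupy positions 2–4 → each gets rank 2.
The 2 values of 40 occupy positions 5–6 → each gets rank 5.
Ranks ≤ 3: {1, 2, 2, 2} → 4 values.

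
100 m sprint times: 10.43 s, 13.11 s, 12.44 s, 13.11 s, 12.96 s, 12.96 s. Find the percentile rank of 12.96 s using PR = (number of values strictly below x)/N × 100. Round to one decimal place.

33.3

N = 6.
Strictly below 12.96: 2. Equal to 12.96: 2.
PR = 2/6 × 100 = 33.3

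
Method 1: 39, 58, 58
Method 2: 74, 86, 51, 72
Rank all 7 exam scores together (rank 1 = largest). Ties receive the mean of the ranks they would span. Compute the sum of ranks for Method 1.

16

Sorted (descending): 86, 74, 72, 58, 58, 51, 39
The 2 values of 58 occupy positions 4–5 → average rank (4+5)/2 = 4.5.
Method 1 values → pooled ranks: 39→7, 58→4.5, 58→4.5
Rank sum = 7 + 4.5 + 4.5 = 16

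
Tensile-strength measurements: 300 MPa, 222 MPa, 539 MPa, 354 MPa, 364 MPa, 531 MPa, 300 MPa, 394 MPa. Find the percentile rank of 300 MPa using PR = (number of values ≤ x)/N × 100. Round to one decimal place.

37.5

N = 8.
Strictly below 300: 1. Equal to 300: 2.
PR = 3/8 × 100 = 37.5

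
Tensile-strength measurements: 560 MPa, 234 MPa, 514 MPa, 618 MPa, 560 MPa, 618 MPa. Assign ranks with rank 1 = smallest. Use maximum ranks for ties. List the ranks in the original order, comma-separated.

Sorted (ascending): 234, 514, 560, 560, 618, 618
The 2 values of 560 occupy positions 3–4 → each gets rank 4.
The 2 values of 618 occupy positions 5–6 → each gets rank 6.

4, 1, 2, 6, 4, 6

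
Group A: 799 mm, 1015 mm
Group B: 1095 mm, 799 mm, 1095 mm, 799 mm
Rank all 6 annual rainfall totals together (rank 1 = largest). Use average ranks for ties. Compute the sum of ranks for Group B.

13

Sorted (descending): 1095, 1095, 1015, 799, 799, 799
The 2 values of 1095 occupy positions 1–2 → average rank (1+2)/2 = 1.5.
The 3 values of 799 occupy positions 4–6 → average rank 5.
Group B values → pooled ranks: 1095→1.5, 799→5, 1095→1.5, 799→5
Rank sum = 1.5 + 5 + 1.5 + 5 = 13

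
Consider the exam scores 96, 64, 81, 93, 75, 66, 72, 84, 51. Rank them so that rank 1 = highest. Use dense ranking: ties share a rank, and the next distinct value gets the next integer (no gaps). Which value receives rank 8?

Sorted (descending): 96, 93, 84, 81, 75, 72, 66, 64, 51
No ties — each value takes its position as its rank.
Rank 8 → value 64.

64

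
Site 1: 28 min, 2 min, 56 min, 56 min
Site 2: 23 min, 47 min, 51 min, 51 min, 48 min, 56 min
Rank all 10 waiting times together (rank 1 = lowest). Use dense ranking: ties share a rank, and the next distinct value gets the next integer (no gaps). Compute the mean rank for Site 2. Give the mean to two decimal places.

Sorted (ascending): 2, 23, 28, 47, 48, 51, 51, 56, 56, 56
The 2 values of 51 share dense rank 6.
The 3 values of 56 share dense rank 7.
Remaining distinct values take the next consecutive integers.
Site 2 values → pooled ranks: 23→2, 47→4, 51→6, 51→6, 48→5, 56→7
Mean rank = (2 + 4 + 6 + 6 + 5 + 7) / 6 = 5.00

5.00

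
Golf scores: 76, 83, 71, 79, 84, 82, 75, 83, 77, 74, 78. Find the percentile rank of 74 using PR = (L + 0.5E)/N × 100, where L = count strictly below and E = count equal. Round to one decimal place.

13.6

N = 11.
Strictly below 74: 1. Equal to 74: 1.
PR = (1 + 0.5·1)/11 × 100 = 13.6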